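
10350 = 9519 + 831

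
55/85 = 11/17 = 0.65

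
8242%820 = 42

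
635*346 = 219710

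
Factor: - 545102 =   -  2^1*479^1*569^1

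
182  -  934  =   - 752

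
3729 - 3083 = 646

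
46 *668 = 30728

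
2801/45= 2801/45 = 62.24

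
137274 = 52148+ 85126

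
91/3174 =91/3174 = 0.03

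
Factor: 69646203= 3^3*11^1*234499^1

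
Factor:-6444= - 2^2*3^2*179^1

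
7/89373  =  7/89373 = 0.00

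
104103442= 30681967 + 73421475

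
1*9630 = 9630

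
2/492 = 1/246 =0.00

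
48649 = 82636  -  33987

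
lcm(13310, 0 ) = 0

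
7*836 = 5852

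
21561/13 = 1658 + 7/13=1658.54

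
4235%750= 485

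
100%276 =100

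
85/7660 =17/1532 = 0.01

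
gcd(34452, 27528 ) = 12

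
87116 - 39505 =47611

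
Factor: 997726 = 2^1 * 659^1*757^1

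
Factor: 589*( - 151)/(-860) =2^( - 2) * 5^(-1)*19^1*31^1*43^ (-1)*151^1= 88939/860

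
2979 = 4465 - 1486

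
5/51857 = 5/51857 = 0.00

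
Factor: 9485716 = 2^2*211^1*11239^1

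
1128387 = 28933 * 39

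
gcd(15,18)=3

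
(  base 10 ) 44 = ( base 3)1122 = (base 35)19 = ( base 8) 54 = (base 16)2C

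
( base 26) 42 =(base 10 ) 106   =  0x6a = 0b1101010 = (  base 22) 4i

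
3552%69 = 33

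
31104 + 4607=35711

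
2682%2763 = 2682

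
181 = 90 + 91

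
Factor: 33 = 3^1*11^1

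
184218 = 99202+85016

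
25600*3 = 76800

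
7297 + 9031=16328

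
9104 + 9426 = 18530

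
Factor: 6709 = 6709^1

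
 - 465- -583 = 118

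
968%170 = 118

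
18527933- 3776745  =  14751188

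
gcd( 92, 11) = 1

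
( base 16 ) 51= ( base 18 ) 49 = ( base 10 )81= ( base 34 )2D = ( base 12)69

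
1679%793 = 93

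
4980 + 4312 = 9292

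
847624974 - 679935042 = 167689932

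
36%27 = 9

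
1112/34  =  556/17 = 32.71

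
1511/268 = 1511/268=5.64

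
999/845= 999/845 = 1.18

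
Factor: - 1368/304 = -9/2= -  2^( - 1 )*3^2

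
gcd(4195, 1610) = 5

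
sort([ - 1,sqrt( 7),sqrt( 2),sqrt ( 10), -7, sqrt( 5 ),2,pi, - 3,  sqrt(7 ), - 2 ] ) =[ - 7, - 3, - 2, - 1, sqrt( 2),2,sqrt( 5),sqrt ( 7 ),sqrt( 7),pi, sqrt(10) ]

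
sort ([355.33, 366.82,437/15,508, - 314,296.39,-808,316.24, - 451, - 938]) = [ - 938, - 808, - 451, - 314, 437/15,  296.39,  316.24,355.33,366.82,508 ] 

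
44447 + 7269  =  51716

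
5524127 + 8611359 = 14135486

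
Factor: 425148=2^2*3^1*71^1*499^1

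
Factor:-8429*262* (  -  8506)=18784633388  =  2^2*131^1*4253^1*8429^1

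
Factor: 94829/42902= 4991/2258 = 2^(- 1 )*7^1*23^1*31^1*1129^(-1) 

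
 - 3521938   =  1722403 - 5244341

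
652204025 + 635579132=1287783157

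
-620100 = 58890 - 678990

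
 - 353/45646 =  - 353/45646 = - 0.01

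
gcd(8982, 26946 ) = 8982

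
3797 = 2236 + 1561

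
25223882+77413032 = 102636914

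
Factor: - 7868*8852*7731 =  - 2^4  *3^2*7^1 *281^1*859^1  *  2213^1 = -  538445100816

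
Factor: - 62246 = - 2^1*31123^1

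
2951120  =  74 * 39880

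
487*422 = 205514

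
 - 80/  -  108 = 20/27 = 0.74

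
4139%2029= 81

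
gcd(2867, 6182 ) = 1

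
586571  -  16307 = 570264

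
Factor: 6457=11^1 *587^1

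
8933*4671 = 41726043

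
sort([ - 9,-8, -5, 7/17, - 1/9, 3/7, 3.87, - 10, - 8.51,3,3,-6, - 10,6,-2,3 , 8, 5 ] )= [- 10, - 10, - 9, - 8.51, - 8, - 6, - 5,- 2, - 1/9,7/17,3/7, 3,3, 3,  3.87, 5 , 6, 8] 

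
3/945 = 1/315 =0.00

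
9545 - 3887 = 5658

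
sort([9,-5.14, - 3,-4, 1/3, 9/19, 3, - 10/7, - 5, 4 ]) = [ - 5.14  , - 5,  -  4, - 3, - 10/7, 1/3 , 9/19, 3, 4,9 ] 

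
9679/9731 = 9679/9731= 0.99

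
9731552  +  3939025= 13670577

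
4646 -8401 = -3755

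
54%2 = 0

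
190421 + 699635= 890056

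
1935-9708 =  - 7773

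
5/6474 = 5/6474= 0.00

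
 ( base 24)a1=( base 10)241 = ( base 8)361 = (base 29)89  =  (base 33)7a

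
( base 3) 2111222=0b11100101011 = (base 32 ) 1pb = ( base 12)108B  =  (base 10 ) 1835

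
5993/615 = 9+458/615 = 9.74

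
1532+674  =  2206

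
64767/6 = 21589/2 = 10794.50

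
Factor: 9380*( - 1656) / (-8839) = 15533280/8839 = 2^5*3^2*5^1*7^1*23^1*67^1 * 8839^(- 1)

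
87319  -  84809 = 2510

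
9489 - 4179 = 5310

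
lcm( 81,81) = 81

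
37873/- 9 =-4209  +  8/9 = -4208.11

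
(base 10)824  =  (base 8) 1470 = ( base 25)17O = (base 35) nj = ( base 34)o8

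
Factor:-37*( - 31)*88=2^3 * 11^1*31^1 * 37^1 = 100936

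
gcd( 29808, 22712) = 8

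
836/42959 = 44/2261 = 0.02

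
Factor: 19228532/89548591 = 2^2*11^(-2 ) * 19^1*23^(-2 ) * 113^1*1399^( - 1 )*2239^1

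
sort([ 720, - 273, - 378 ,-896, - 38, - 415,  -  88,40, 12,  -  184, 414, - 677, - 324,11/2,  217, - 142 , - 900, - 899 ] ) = [-900, - 899, - 896, - 677, - 415, -378, - 324, - 273, - 184, - 142, - 88, - 38,11/2, 12, 40,217,414, 720]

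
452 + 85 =537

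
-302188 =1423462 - 1725650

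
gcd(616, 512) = 8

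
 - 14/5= - 14/5 = - 2.80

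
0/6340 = 0 =0.00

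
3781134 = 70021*54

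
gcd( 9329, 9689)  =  1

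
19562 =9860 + 9702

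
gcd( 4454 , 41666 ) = 2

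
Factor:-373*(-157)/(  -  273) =-3^ ( - 1) * 7^ (-1)*13^(  -  1)*157^1 * 373^1   =  -58561/273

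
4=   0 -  - 4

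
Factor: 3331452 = 2^2*3^1*227^1 * 1223^1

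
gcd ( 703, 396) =1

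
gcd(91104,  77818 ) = 1898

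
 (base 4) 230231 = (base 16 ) B2D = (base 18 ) 8EH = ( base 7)11225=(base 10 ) 2861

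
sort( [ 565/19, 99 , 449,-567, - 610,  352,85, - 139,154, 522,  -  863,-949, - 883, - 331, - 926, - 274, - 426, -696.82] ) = [ -949,-926, - 883, - 863, - 696.82, - 610, - 567, - 426, - 331 , - 274 ,- 139 , 565/19, 85,99 , 154,352,449, 522]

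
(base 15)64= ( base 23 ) 42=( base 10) 94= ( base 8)136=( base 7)163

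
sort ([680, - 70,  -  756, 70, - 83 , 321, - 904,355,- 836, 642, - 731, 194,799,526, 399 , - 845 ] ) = [-904, - 845,-836, - 756, - 731, - 83, - 70,70,194, 321,355, 399, 526, 642, 680, 799 ] 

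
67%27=13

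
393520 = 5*78704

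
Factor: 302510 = 2^1*5^1*13^2*179^1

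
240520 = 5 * 48104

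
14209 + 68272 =82481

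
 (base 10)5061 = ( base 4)1033011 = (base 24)8il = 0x13C5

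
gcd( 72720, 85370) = 10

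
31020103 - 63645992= -32625889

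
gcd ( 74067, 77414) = 1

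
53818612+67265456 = 121084068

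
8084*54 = 436536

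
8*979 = 7832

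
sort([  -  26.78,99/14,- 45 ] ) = [ - 45,-26.78,99/14]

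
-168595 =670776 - 839371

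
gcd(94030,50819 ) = 1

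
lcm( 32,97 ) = 3104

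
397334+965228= 1362562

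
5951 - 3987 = 1964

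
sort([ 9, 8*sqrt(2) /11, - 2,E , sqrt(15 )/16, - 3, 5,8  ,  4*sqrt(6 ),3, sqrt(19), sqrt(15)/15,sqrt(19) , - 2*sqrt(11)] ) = [ - 2*sqrt ( 11), -3, - 2, sqrt( 15)/16, sqrt (15)/15,8*sqrt( 2 ) /11,E,3,  sqrt(19),sqrt(19 ),5, 8,9, 4*sqrt( 6 ) ] 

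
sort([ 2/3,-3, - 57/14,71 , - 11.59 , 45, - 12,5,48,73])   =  [-12,-11.59,- 57/14,-3,2/3,5,45,48,71,73]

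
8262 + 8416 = 16678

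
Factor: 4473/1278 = 7/2  =  2^(- 1 )*7^1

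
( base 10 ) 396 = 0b110001100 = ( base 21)ii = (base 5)3041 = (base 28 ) E4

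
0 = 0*31700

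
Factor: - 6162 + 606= -5556  =  -2^2*3^1*463^1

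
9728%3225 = 53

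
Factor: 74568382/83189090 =5^ ( - 1 )*7^1*43^( - 1)*1019^1*  5227^1*193463^( - 1) = 37284191/41594545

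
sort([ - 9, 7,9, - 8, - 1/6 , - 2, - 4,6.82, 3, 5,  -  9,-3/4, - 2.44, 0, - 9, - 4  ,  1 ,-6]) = [-9,- 9,  -  9, -8 ,-6, - 4, - 4,-2.44, - 2, - 3/4, - 1/6,0, 1,3,  5,6.82,7,9]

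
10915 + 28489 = 39404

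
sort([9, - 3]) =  [ - 3, 9]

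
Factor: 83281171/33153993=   3^ ( - 2)*19^( - 1)*601^1*138571^1 *193883^( - 1)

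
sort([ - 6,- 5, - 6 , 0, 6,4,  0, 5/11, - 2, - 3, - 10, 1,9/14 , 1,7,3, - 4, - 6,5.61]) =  [ - 10, - 6, - 6, - 6, - 5,-4, - 3, - 2, 0,0,5/11  ,  9/14 , 1, 1, 3, 4,5.61,6,7] 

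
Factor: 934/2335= 2^1*5^( -1)= 2/5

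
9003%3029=2945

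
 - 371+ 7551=7180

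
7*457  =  3199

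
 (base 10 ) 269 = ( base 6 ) 1125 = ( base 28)9h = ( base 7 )533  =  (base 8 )415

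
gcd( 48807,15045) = 51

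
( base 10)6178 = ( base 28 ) 7OI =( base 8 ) 14042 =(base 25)9M3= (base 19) h23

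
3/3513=1/1171=0.00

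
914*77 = 70378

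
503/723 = 503/723 = 0.70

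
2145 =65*33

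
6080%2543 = 994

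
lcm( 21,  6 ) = 42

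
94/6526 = 47/3263 = 0.01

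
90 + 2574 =2664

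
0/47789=0=   0.00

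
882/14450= 441/7225 = 0.06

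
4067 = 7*581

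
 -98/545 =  - 98/545 = - 0.18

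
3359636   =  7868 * 427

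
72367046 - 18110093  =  54256953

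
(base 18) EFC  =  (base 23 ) 92b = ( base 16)12D2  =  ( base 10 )4818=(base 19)D6B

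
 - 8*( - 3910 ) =31280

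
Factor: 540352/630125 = 2^6*5^ ( - 3)*71^(-2)*8443^1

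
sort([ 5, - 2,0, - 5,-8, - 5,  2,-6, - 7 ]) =[  -  8, - 7,-6,- 5, -5,  -  2,0,2,5] 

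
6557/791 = 6557/791 =8.29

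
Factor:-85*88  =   - 2^3*5^1*11^1*17^1=   - 7480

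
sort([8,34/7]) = [34/7,8 ]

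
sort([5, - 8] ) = [ - 8 , 5] 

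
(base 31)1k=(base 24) 23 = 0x33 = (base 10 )51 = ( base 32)1j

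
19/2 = 19/2  =  9.50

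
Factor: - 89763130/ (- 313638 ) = 3^( - 1 )*5^1*13^(  -  1)*179^1*4021^( - 1)* 50147^1  =  44881565/156819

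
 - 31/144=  - 1 + 113/144 = - 0.22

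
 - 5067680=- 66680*76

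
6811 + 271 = 7082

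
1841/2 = 920 + 1/2 = 920.50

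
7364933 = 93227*79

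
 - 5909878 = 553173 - 6463051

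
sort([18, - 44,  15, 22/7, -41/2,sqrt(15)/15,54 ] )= [  -  44, - 41/2,sqrt( 15)/15,22/7, 15,18 , 54]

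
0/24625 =0=0.00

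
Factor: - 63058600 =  - 2^3*5^2*11^1*28663^1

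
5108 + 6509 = 11617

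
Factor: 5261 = 5261^1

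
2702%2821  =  2702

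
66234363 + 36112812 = 102347175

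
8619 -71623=  -  63004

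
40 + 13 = 53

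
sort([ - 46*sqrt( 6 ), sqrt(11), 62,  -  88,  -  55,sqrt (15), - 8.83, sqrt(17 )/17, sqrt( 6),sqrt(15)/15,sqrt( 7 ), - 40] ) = [ - 46*sqrt (6 ), - 88, - 55, - 40,-8.83, sqrt( 17 )/17, sqrt( 15 ) /15,sqrt(6), sqrt ( 7 ) , sqrt ( 11 ),sqrt(15), 62] 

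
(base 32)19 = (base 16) 29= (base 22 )1J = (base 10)41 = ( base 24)1H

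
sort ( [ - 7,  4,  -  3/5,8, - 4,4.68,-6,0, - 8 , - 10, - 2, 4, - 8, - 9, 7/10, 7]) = [- 10, - 9,-8, - 8,- 7, - 6, - 4,-2, - 3/5,0,7/10,  4,4,4.68,7,8] 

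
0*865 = 0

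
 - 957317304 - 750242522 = - 1707559826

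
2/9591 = 2/9591 = 0.00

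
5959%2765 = 429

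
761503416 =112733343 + 648770073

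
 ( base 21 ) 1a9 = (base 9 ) 813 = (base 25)11A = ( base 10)660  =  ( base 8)1224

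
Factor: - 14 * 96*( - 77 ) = 2^6  *  3^1 * 7^2*11^1 = 103488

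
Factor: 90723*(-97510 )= - 2^1*3^1  *  5^1*7^2 * 199^1 * 30241^1 = -8846399730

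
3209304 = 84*38206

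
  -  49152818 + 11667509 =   -  37485309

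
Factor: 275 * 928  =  255200 = 2^5 *5^2*11^1*29^1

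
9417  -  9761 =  - 344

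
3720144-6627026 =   -  2906882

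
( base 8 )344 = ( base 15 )103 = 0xE4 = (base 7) 444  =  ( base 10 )228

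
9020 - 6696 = 2324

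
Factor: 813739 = 17^1*151^1 * 317^1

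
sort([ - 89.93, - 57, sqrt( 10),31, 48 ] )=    [ - 89.93 ,-57, sqrt( 10), 31,48]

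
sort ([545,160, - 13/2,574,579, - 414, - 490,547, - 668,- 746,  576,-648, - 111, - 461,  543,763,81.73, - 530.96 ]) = [ - 746, - 668,-648,  -  530.96, - 490, - 461,-414,  -  111, - 13/2 , 81.73, 160,543,  545,547,574,576,579 , 763]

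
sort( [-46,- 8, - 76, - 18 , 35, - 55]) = [ - 76,  -  55, - 46, - 18, - 8, 35 ] 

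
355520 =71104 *5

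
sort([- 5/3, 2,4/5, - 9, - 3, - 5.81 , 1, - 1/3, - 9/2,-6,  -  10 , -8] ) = [ - 10,-9, - 8,- 6, - 5.81,  -  9/2, - 3, - 5/3, - 1/3,4/5, 1, 2]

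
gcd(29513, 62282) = 11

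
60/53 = 1 + 7/53   =  1.13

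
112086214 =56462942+55623272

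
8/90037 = 8/90037=0.00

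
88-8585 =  - 8497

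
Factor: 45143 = 7^1*6449^1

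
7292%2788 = 1716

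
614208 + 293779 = 907987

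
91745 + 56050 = 147795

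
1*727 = 727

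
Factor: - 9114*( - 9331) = 85042734 = 2^1*3^1*7^3*31^2*43^1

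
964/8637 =964/8637 = 0.11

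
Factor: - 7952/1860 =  - 2^2*3^( - 1)*5^( - 1)*7^1*31^( - 1)*71^1 = -1988/465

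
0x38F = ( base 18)2EB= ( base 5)12121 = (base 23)1GE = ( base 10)911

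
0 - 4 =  - 4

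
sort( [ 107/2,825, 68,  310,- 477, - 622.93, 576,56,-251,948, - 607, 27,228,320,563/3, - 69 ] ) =[ - 622.93, - 607,-477, - 251,- 69,27,  107/2,56,68,563/3 , 228,  310,320,576, 825,948]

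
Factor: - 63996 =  - 2^2*3^1*5333^1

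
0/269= 0 = 0.00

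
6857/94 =6857/94=72.95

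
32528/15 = 2168+ 8/15=2168.53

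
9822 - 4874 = 4948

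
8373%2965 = 2443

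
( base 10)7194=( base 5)212234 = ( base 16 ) 1c1a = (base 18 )143C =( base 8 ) 16032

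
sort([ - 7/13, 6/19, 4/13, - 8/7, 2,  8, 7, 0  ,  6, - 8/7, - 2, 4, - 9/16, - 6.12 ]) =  [ - 6.12, - 2, - 8/7,-8/7,-9/16,  -  7/13, 0 , 4/13,6/19, 2, 4 , 6, 7, 8] 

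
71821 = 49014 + 22807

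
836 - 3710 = -2874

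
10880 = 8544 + 2336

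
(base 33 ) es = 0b111101010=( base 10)490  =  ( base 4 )13222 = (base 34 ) EE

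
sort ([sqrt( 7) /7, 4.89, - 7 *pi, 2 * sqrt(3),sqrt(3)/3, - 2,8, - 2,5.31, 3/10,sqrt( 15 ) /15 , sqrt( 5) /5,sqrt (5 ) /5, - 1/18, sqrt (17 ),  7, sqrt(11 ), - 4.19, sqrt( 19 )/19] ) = [ - 7*pi, - 4.19,-2, - 2, - 1/18,  sqrt(19 ) /19,sqrt( 15 )/15, 3/10,sqrt ( 7 )/7,sqrt( 5 ) /5, sqrt( 5 ) /5,sqrt ( 3) /3, sqrt(11 ),  2*sqrt(3 ),sqrt( 17),4.89, 5.31,7,8 ] 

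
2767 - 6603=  - 3836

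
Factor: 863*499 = 430637 = 499^1*863^1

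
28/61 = 28/61 = 0.46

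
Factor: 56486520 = 2^3*3^2 * 5^1*41^1 * 43^1*89^1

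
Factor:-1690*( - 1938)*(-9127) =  - 2^2 * 3^1*5^1*13^2*17^1*19^1 * 9127^1 =- 29892932940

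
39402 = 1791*22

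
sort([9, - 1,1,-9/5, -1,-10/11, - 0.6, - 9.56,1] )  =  [ - 9.56, - 9/5, - 1, - 1, - 10/11, - 0.6,1,1,9 ] 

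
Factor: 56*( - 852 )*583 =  - 2^5*3^1*7^1* 11^1*53^1*71^1 = -27816096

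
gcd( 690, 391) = 23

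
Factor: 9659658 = 2^1*3^1*67^1*24029^1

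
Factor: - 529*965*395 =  - 5^2*23^2 *79^1*193^1 = -201641575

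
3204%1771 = 1433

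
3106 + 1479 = 4585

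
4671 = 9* 519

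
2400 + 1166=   3566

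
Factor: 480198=2^1*3^1*163^1*491^1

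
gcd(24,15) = 3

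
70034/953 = 73  +  465/953 = 73.49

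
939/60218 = 939/60218  =  0.02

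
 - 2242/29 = -78 + 20/29  =  - 77.31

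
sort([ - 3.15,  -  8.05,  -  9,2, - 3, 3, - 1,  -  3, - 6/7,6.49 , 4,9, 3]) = [-9, - 8.05,-3.15,  -  3, - 3 , - 1, - 6/7,2, 3, 3,4,6.49 , 9] 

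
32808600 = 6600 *4971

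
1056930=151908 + 905022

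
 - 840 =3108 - 3948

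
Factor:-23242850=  - 2^1*5^2 *464857^1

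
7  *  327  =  2289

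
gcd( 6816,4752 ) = 48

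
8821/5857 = 1 + 2964/5857= 1.51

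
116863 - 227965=-111102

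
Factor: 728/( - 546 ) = -4/3 = - 2^2 *3^( -1 )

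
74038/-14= - 5289 + 4/7 = -5288.43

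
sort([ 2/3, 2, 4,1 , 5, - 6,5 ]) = [  -  6, 2/3, 1, 2, 4,5,5 ]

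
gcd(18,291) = 3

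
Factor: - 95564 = - 2^2*7^1*3413^1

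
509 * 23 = 11707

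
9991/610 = 9991/610 =16.38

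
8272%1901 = 668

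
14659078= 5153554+9505524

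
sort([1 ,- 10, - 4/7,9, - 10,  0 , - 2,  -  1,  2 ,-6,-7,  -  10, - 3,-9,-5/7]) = [-10, - 10,-10, - 9, - 7,-6,-3,-2, - 1, - 5/7,-4/7, 0, 1 , 2, 9 ]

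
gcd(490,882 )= 98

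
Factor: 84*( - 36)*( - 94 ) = 284256 = 2^5*3^3 * 7^1*47^1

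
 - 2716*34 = -92344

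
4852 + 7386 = 12238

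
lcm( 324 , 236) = 19116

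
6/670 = 3/335 = 0.01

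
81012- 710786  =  -629774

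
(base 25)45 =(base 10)105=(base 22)4h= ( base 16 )69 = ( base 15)70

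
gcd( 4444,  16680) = 4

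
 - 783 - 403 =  - 1186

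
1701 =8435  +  -6734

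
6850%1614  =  394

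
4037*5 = 20185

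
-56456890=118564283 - 175021173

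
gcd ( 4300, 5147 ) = 1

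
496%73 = 58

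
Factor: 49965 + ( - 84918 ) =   -  3^1 * 61^1*191^1=- 34953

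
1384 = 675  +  709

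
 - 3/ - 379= 3/379 = 0.01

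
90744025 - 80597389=10146636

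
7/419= 7/419 = 0.02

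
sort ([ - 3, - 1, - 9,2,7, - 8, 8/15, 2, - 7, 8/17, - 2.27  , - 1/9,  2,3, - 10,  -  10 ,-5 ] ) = [-10, - 10, - 9,-8,-7, - 5, - 3, - 2.27, - 1 , - 1/9, 8/17,  8/15, 2,  2,2, 3, 7]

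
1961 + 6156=8117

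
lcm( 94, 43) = 4042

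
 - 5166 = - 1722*3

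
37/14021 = 37/14021 = 0.00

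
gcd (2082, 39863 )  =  1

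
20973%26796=20973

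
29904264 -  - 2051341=31955605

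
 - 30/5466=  - 5/911= - 0.01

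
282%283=282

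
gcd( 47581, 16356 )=1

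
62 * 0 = 0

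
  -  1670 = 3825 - 5495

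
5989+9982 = 15971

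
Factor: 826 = 2^1*7^1*59^1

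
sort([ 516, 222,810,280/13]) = [ 280/13, 222, 516,810 ]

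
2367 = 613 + 1754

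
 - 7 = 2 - 9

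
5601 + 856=6457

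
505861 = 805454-299593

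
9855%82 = 15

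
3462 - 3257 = 205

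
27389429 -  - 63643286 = 91032715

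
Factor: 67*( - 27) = -1809 = - 3^3*67^1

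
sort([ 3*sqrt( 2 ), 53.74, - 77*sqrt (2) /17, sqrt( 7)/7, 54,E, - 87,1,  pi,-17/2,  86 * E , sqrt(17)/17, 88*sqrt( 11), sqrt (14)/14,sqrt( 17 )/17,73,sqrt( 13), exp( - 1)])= [ - 87 , -17/2, - 77 * sqrt (2)/17,sqrt( 17) /17, sqrt( 17 )/17,sqrt( 14)/14,exp( - 1 ),sqrt( 7)/7, 1, E, pi, sqrt(13),3*sqrt( 2),53.74,54, 73,86*E, 88*sqrt( 11 )]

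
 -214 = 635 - 849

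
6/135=2/45 = 0.04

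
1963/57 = 1963/57 = 34.44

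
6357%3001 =355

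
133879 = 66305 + 67574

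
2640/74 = 1320/37 = 35.68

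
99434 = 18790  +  80644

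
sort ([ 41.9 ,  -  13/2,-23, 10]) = [ - 23 ,-13/2,10,41.9]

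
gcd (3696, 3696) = 3696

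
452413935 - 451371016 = 1042919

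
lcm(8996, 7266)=188916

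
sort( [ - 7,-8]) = [ - 8, - 7]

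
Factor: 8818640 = 2^4*5^1*110233^1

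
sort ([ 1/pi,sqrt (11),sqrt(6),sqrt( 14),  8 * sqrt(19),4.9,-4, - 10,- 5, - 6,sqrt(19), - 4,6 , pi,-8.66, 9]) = [-10, - 8.66, - 6, - 5, - 4, - 4, 1/pi,sqrt(6 ),  pi,sqrt( 11),sqrt( 14), sqrt( 19),4.9, 6,9,8*sqrt(19 ) ]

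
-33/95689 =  - 3/8699 = -0.00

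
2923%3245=2923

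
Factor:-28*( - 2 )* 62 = 3472 = 2^4*7^1* 31^1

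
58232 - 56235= 1997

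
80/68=1 + 3/17 = 1.18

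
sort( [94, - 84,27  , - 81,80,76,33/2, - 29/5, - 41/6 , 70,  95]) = [ - 84, - 81, - 41/6, - 29/5, 33/2, 27, 70, 76,  80,94 , 95] 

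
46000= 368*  125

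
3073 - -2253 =5326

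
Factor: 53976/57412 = 13494/14353 = 2^1*3^1*13^1*31^( - 1 )*173^1 *463^(- 1 ) 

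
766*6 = 4596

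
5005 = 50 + 4955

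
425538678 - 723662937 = - 298124259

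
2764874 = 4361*634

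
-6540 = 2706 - 9246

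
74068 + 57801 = 131869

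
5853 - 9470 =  - 3617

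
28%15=13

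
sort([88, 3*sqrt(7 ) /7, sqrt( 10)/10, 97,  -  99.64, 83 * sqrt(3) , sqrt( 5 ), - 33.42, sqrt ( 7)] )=[ - 99.64,-33.42, sqrt(10) /10, 3*sqrt (7 )/7,  sqrt (5), sqrt( 7 ), 88 , 97,83 *sqrt ( 3) ] 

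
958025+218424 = 1176449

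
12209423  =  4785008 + 7424415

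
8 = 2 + 6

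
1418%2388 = 1418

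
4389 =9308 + -4919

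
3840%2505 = 1335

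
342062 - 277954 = 64108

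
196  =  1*196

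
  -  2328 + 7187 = 4859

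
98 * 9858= 966084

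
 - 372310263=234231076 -606541339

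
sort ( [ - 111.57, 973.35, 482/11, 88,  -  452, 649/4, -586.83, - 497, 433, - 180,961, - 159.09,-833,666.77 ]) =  [ - 833, - 586.83, - 497, - 452, - 180, - 159.09, - 111.57 , 482/11, 88,649/4, 433,666.77, 961,973.35] 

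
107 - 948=-841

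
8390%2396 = 1202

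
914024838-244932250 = 669092588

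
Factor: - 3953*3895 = - 15396935 = - 5^1*19^1*41^1*59^1*67^1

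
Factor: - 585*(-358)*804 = 2^3*3^3*5^1* 13^1*67^1*179^1 =168381720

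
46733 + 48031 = 94764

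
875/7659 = 875/7659 = 0.11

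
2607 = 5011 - 2404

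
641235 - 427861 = 213374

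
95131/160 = 95131/160 = 594.57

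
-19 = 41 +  - 60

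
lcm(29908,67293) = 269172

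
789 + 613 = 1402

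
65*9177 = 596505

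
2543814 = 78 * 32613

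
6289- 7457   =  - 1168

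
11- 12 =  - 1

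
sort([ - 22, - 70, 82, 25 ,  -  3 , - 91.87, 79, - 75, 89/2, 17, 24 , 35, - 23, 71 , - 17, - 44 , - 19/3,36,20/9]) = [ - 91.87,  -  75 , - 70, - 44, - 23  , - 22,-17 ,  -  19/3,  -  3,20/9,17  ,  24, 25 , 35,36, 89/2,71,  79, 82 ]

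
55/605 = 1/11 = 0.09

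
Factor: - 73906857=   -3^3*53^1 * 51647^1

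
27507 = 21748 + 5759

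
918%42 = 36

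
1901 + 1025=2926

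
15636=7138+8498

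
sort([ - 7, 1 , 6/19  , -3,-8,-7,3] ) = [ - 8,  -  7,-7,-3, 6/19,1,3]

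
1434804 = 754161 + 680643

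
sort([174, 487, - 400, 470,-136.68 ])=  [ - 400, - 136.68, 174, 470, 487 ]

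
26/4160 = 1/160 = 0.01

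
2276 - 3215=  - 939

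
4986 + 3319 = 8305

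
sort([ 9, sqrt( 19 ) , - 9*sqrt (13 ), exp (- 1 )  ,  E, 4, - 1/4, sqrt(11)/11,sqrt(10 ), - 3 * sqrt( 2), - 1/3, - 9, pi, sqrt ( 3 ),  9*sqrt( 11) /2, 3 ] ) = [ - 9*sqrt ( 13), - 9,-3*sqrt(2 ),-1/3 ,-1/4,sqrt(11)/11, exp( - 1) , sqrt (3 ), E, 3, pi, sqrt(10), 4, sqrt(19 ),  9, 9*sqrt(11)/2]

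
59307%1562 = 1513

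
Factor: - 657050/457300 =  - 2^( - 1 )*269^( - 1 )*773^1 = - 773/538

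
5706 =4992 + 714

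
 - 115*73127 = -8409605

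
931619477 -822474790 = 109144687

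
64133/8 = 8016 + 5/8 = 8016.62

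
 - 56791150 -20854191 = - 77645341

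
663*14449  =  9579687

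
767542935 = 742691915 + 24851020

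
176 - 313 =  - 137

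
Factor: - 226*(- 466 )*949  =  99944884= 2^2*13^1 * 73^1*113^1*233^1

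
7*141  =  987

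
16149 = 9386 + 6763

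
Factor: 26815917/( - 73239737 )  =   - 3^1*19^( - 1)*113^1*79103^1 *3854723^( - 1 )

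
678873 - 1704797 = -1025924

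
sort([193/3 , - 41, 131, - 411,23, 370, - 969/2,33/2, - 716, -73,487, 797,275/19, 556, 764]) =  [ - 716, - 969/2, - 411, - 73, - 41, 275/19 , 33/2,23,193/3, 131, 370, 487, 556, 764,797]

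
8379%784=539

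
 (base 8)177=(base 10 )127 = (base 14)91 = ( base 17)78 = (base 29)4B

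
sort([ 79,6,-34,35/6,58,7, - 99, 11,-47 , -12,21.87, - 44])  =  [- 99,- 47,-44,-34,-12,35/6,6,7,11,21.87,58, 79 ] 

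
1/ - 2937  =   - 1 + 2936/2937=- 0.00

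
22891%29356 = 22891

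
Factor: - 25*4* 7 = - 2^2*5^2 * 7^1  =  - 700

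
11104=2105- - 8999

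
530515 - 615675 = - 85160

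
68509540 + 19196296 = 87705836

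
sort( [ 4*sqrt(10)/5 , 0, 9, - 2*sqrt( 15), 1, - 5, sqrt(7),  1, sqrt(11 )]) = [  -  2*sqrt(15 ), - 5, 0, 1, 1,4 * sqrt(10)/5,sqrt(7),  sqrt( 11),  9 ]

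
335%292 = 43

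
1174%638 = 536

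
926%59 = 41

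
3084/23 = 3084/23=134.09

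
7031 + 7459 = 14490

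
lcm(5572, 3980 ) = 27860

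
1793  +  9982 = 11775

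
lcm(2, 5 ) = 10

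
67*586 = 39262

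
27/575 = 27/575 = 0.05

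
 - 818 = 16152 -16970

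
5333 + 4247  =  9580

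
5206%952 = 446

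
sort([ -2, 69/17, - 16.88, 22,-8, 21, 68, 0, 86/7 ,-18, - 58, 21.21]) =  [-58, - 18,-16.88 , - 8, - 2,0,69/17 , 86/7, 21,21.21, 22, 68 ]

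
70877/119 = 595 + 72/119 = 595.61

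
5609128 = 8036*698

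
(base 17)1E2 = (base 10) 529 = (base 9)647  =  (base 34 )FJ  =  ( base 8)1021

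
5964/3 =1988 = 1988.00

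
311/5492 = 311/5492 = 0.06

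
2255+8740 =10995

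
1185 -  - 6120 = 7305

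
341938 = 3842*89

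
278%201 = 77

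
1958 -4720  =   - 2762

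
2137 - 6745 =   -  4608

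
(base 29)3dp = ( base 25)4H0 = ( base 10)2925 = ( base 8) 5555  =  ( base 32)2RD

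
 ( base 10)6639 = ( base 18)128F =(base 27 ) 92O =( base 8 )14757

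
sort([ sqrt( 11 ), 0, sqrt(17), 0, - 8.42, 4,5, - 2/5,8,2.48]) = [ - 8.42,  -  2/5 , 0, 0, 2.48, sqrt( 11 ),  4 , sqrt( 17 ) , 5 , 8 ] 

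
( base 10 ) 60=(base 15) 40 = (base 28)24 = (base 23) 2E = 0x3C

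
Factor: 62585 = 5^1*12517^1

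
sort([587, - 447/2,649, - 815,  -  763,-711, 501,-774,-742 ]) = [ - 815, - 774,  -  763,  -  742,-711, - 447/2,501,587,649]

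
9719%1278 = 773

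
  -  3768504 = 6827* (  -  552 ) 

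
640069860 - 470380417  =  169689443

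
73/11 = 73/11 = 6.64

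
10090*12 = 121080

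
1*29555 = 29555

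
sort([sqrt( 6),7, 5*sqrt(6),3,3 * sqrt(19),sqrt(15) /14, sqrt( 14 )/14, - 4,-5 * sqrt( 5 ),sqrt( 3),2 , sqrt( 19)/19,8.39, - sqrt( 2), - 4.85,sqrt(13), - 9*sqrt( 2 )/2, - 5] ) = [  -  5*sqrt (5 ), - 9*sqrt ( 2)/2 , - 5, - 4.85 , - 4, - sqrt( 2 ),sqrt( 19 )/19,sqrt( 14) /14,sqrt( 15 ) /14,sqrt( 3),2, sqrt( 6),  3,  sqrt(13),7,8.39,5 * sqrt( 6 ), 3 * sqrt( 19 )] 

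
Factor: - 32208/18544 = -3^1 * 11^1 * 19^( - 1) = - 33/19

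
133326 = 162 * 823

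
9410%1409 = 956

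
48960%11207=4132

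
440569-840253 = - 399684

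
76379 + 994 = 77373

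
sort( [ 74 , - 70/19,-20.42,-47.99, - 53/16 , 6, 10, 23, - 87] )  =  [-87 , - 47.99, - 20.42,  -  70/19, - 53/16,6, 10,23, 74 ] 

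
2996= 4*749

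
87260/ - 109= - 87260/109 = - 800.55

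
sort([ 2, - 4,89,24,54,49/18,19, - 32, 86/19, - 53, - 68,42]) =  [- 68, - 53, - 32, - 4 , 2 , 49/18, 86/19, 19,24,42, 54,89]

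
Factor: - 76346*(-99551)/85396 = 2^ ( - 1 )*37^( - 1)*59^1*577^( - 1)*647^1*99551^1 = 3800160323/42698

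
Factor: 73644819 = 3^1*2551^1*9623^1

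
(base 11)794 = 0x3b6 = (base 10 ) 950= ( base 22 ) 1L4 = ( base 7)2525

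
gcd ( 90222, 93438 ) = 6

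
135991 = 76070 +59921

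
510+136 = 646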